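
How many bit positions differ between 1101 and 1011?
XOR = 0110, count of 1s = 2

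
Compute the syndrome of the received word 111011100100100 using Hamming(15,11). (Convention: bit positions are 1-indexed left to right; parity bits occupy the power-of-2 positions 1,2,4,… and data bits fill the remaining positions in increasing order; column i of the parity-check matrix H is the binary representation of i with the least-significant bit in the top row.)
Syndrome s = H · r^T (mod 2), r = 111011100100100:
  s[0] = (101010101010101)·(111011100100100) mod 2 = 1+0+1+0+1+0+1+0+0+0+0+0+1+0+0 mod 2 = 1
  s[1] = (011001100110011)·(111011100100100) mod 2 = 0+1+1+0+0+1+1+0+0+1+0+0+0+0+0 mod 2 = 1
  s[2] = (000111100001111)·(111011100100100) mod 2 = 0+0+0+0+1+1+1+0+0+0+0+0+1+0+0 mod 2 = 0
  s[3] = (000000011111111)·(111011100100100) mod 2 = 0+0+0+0+0+0+0+0+0+1+0+0+1+0+0 mod 2 = 0
Syndrome = 1100
Non-zero syndrome: error at position 3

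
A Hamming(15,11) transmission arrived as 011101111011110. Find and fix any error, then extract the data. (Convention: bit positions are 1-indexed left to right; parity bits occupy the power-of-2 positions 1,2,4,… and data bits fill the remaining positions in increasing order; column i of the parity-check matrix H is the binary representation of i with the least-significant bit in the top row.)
Syndrome s = H · r^T (mod 2), r = 011101111011110:
  s[0] = (101010101010101)·(011101111011110) mod 2 = 0+0+1+0+0+0+1+0+1+0+1+0+1+0+0 mod 2 = 1
  s[1] = (011001100110011)·(011101111011110) mod 2 = 0+1+1+0+0+1+1+0+0+0+1+0+0+1+0 mod 2 = 0
  s[2] = (000111100001111)·(011101111011110) mod 2 = 0+0+0+1+0+1+1+0+0+0+0+1+1+1+0 mod 2 = 0
  s[3] = (000000011111111)·(011101111011110) mod 2 = 0+0+0+0+0+0+0+1+1+0+1+1+1+1+0 mod 2 = 0
Syndrome = 1000
Column 1 of H equals this syndrome → error at bit 1 (1-indexed).
Flip bit 1: 011101111011110 → 111101111011110
Extract data bits at positions {3,5,6,7,9,10,11,12,13,14,15}: 10111011110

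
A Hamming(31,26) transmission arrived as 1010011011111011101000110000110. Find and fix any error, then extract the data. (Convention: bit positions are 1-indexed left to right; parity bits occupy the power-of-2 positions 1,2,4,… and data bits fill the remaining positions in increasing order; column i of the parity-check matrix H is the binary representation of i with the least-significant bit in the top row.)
Syndrome s = H · r^T (mod 2), r = 1010011011111011101000110000110:
  s[0] = (1010101010101010101010101010101)·(1010011011111011101000110000110) mod 2 = 1+0+1+0+0+0+1+0+1+0+1+0+1+0+1+0+1+0+1+0+0+0+1+0+0+0+0+0+1+0+0 mod 2 = 1
  s[1] = (0110011001100110011001100110011)·(1010011011111011101000110000110) mod 2 = 0+0+1+0+0+1+1+0+0+1+1+0+0+0+1+0+0+0+1+0+0+0+1+0+0+0+0+0+0+1+0 mod 2 = 1
  s[2] = (0001111000011110000111100001111)·(1010011011111011101000110000110) mod 2 = 0+0+0+0+0+1+1+0+0+0+0+1+1+0+1+0+0+0+0+0+0+0+1+0+0+0+0+0+1+1+0 mod 2 = 0
  s[3] = (0000000111111110000000011111111)·(1010011011111011101000110000110) mod 2 = 0+0+0+0+0+0+0+0+1+1+1+1+1+0+1+0+0+0+0+0+0+0+0+1+0+0+0+0+1+1+0 mod 2 = 1
  s[4] = (0000000000000001111111111111111)·(1010011011111011101000110000110) mod 2 = 0+0+0+0+0+0+0+0+0+0+0+0+0+0+0+1+1+0+1+0+0+0+1+1+0+0+0+0+1+1+0 mod 2 = 1
Syndrome = 11011
Column 27 of H equals this syndrome → error at bit 27 (1-indexed).
Flip bit 27: 1010011011111011101000110000110 → 1010011011111011101000110010110
Extract data bits at positions {3,5,6,7,9,10,11,12,13,14,15,17,18,19,20,21,22,23,24,25,26,27,28,29,30,31}: 10111111101101000110010110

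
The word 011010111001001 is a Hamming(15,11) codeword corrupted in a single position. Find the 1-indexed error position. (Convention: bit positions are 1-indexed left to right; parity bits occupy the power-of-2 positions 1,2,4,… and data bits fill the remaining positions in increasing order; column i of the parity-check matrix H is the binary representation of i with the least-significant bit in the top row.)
Syndrome s = H · r^T (mod 2), r = 011010111001001:
  s[0] = (101010101010101)·(011010111001001) mod 2 = 0+0+1+0+1+0+1+0+1+0+0+0+0+0+1 mod 2 = 1
  s[1] = (011001100110011)·(011010111001001) mod 2 = 0+1+1+0+0+0+1+0+0+0+0+0+0+0+1 mod 2 = 0
  s[2] = (000111100001111)·(011010111001001) mod 2 = 0+0+0+0+1+0+1+0+0+0+0+1+0+0+1 mod 2 = 0
  s[3] = (000000011111111)·(011010111001001) mod 2 = 0+0+0+0+0+0+0+1+1+0+0+1+0+0+1 mod 2 = 0
Syndrome = 1000
Column i of H is the binary representation of i, so the syndrome is the binary index of the flipped bit.
Read s = 1000 with s[0] as LSB: 1·2^0 + 0·2^1 + 0·2^2 + 0·2^3 = 1.
Error is at bit position 1.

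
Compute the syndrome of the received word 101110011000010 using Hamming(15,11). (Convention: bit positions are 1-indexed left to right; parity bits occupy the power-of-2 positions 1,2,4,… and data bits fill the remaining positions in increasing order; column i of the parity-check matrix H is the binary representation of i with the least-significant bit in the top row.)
Syndrome s = H · r^T (mod 2), r = 101110011000010:
  s[0] = (101010101010101)·(101110011000010) mod 2 = 1+0+1+0+1+0+0+0+1+0+0+0+0+0+0 mod 2 = 0
  s[1] = (011001100110011)·(101110011000010) mod 2 = 0+0+1+0+0+0+0+0+0+0+0+0+0+1+0 mod 2 = 0
  s[2] = (000111100001111)·(101110011000010) mod 2 = 0+0+0+1+1+0+0+0+0+0+0+0+0+1+0 mod 2 = 1
  s[3] = (000000011111111)·(101110011000010) mod 2 = 0+0+0+0+0+0+0+1+1+0+0+0+0+1+0 mod 2 = 1
Syndrome = 0011
Non-zero syndrome: error at position 12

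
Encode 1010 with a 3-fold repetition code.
Repeat each bit 3× and concatenate:
1→111  0→000  1→111  0→000
Codeword = 111000111000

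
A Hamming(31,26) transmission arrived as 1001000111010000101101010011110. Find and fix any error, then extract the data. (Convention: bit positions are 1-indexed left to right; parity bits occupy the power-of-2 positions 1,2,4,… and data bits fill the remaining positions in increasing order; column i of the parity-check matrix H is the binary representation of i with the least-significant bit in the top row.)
Syndrome s = H · r^T (mod 2), r = 1001000111010000101101010011110:
  s[0] = (1010101010101010101010101010101)·(1001000111010000101101010011110) mod 2 = 1+0+0+0+0+0+0+0+1+0+0+0+0+0+0+0+1+0+1+0+0+0+0+0+0+0+1+0+1+0+0 mod 2 = 0
  s[1] = (0110011001100110011001100110011)·(1001000111010000101101010011110) mod 2 = 0+0+0+0+0+0+0+0+0+1+0+0+0+0+0+0+0+0+1+0+0+1+0+0+0+0+1+0+0+1+0 mod 2 = 1
  s[2] = (0001111000011110000111100001111)·(1001000111010000101101010011110) mod 2 = 0+0+0+1+0+0+0+0+0+0+0+1+0+0+0+0+0+0+0+1+0+1+0+0+0+0+0+1+1+1+0 mod 2 = 1
  s[3] = (0000000111111110000000011111111)·(1001000111010000101101010011110) mod 2 = 0+0+0+0+0+0+0+1+1+1+0+1+0+0+0+0+0+0+0+0+0+0+0+1+0+0+1+1+1+1+0 mod 2 = 1
  s[4] = (0000000000000001111111111111111)·(1001000111010000101101010011110) mod 2 = 0+0+0+0+0+0+0+0+0+0+0+0+0+0+0+0+1+0+1+1+0+1+0+1+0+0+1+1+1+1+0 mod 2 = 1
Syndrome = 01111
Column 30 of H equals this syndrome → error at bit 30 (1-indexed).
Flip bit 30: 1001000111010000101101010011110 → 1001000111010000101101010011100
Extract data bits at positions {3,5,6,7,9,10,11,12,13,14,15,17,18,19,20,21,22,23,24,25,26,27,28,29,30,31}: 00001101000101101010011100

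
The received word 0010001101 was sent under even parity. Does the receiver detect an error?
Sum of received bits: 0+0+1+0+0+0+1+1+0+1 = 4; 4 mod 2 = 0. Result is 0 → no error detected.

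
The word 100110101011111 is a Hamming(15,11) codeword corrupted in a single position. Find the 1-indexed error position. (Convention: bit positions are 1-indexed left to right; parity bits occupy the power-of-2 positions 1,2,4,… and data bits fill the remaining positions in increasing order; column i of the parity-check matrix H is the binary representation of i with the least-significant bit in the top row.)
Syndrome s = H · r^T (mod 2), r = 100110101011111:
  s[0] = (101010101010101)·(100110101011111) mod 2 = 1+0+0+0+1+0+1+0+1+0+1+0+1+0+1 mod 2 = 1
  s[1] = (011001100110011)·(100110101011111) mod 2 = 0+0+0+0+0+0+1+0+0+0+1+0+0+1+1 mod 2 = 0
  s[2] = (000111100001111)·(100110101011111) mod 2 = 0+0+0+1+1+0+1+0+0+0+0+1+1+1+1 mod 2 = 1
  s[3] = (000000011111111)·(100110101011111) mod 2 = 0+0+0+0+0+0+0+0+1+0+1+1+1+1+1 mod 2 = 0
Syndrome = 1010
Column i of H is the binary representation of i, so the syndrome is the binary index of the flipped bit.
Read s = 1010 with s[0] as LSB: 1·2^0 + 0·2^1 + 1·2^2 + 0·2^3 = 5.
Error is at bit position 5.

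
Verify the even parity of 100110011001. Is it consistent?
Sum of all bits: 1+0+0+1+1+0+0+1+1+0+0+1 = 6; 6 mod 2 = 0. Result is 0 → valid parity.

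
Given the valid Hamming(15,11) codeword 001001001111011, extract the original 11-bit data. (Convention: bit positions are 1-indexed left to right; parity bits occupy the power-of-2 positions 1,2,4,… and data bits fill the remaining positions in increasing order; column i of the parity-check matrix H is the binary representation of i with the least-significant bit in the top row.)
Parity bits occupy power-of-2 positions; data bits are at positions {3,5,6,7,9,10,11,12,13,14,15} (1-indexed).
Extract: c[3]=1 c[5]=0 c[6]=1 c[7]=0 c[9]=1 c[10]=1 c[11]=1 c[12]=1 c[13]=0 c[14]=1 c[15]=1
Data = 10101111011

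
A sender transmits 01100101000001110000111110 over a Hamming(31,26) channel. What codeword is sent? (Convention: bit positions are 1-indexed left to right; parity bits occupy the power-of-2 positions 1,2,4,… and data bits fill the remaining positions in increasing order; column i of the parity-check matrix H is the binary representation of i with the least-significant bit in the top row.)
Codeword c = d · G (mod 2), d = 01100101000001110000111110:
  c[0] = d·G[:,0] = (01100101000001110000111110)·(11011010101101010101010101) mod 2 = 0+1+0+0+0+0+0+0+0+0+0+0+0+1+0+1+0+0+0+0+0+1+0+1+0+0 mod 2 = 1
  c[1] = d·G[:,1] = (01100101000001110000111110)·(10110110011011001100110011) mod 2 = 0+0+1+0+0+1+0+0+0+0+0+0+0+1+0+0+0+0+0+0+1+1+0+0+1+0 mod 2 = 0
  c[2] = d·G[:,2] = (01100101000001110000111110)·(10000000000000000000000000) mod 2 = 0+0+0+0+0+0+0+0+0+0+0+0+0+0+0+0+0+0+0+0+0+0+0+0+0+0 mod 2 = 0
  c[3] = d·G[:,3] = (01100101000001110000111110)·(01110001111000111100001111) mod 2 = 0+1+1+0+0+0+0+1+0+0+0+0+0+0+1+1+0+0+0+0+0+0+1+1+1+0 mod 2 = 0
  c[4] = d·G[:,4] = (01100101000001110000111110)·(01000000000000000000000000) mod 2 = 0+1+0+0+0+0+0+0+0+0+0+0+0+0+0+0+0+0+0+0+0+0+0+0+0+0 mod 2 = 1
  c[5] = d·G[:,5] = (01100101000001110000111110)·(00100000000000000000000000) mod 2 = 0+0+1+0+0+0+0+0+0+0+0+0+0+0+0+0+0+0+0+0+0+0+0+0+0+0 mod 2 = 1
  c[6] = d·G[:,6] = (01100101000001110000111110)·(00010000000000000000000000) mod 2 = 0+0+0+0+0+0+0+0+0+0+0+0+0+0+0+0+0+0+0+0+0+0+0+0+0+0 mod 2 = 0
  c[7] = d·G[:,7] = (01100101000001110000111110)·(00001111111000000011111111) mod 2 = 0+0+0+0+0+1+0+1+0+0+0+0+0+0+0+0+0+0+0+0+1+1+1+1+1+0 mod 2 = 1
  c[8] = d·G[:,8] = (01100101000001110000111110)·(00001000000000000000000000) mod 2 = 0+0+0+0+0+0+0+0+0+0+0+0+0+0+0+0+0+0+0+0+0+0+0+0+0+0 mod 2 = 0
  c[9] = d·G[:,9] = (01100101000001110000111110)·(00000100000000000000000000) mod 2 = 0+0+0+0+0+1+0+0+0+0+0+0+0+0+0+0+0+0+0+0+0+0+0+0+0+0 mod 2 = 1
  c[10] = d·G[:,10] = (01100101000001110000111110)·(00000010000000000000000000) mod 2 = 0+0+0+0+0+0+0+0+0+0+0+0+0+0+0+0+0+0+0+0+0+0+0+0+0+0 mod 2 = 0
  c[11] = d·G[:,11] = (01100101000001110000111110)·(00000001000000000000000000) mod 2 = 0+0+0+0+0+0+0+1+0+0+0+0+0+0+0+0+0+0+0+0+0+0+0+0+0+0 mod 2 = 1
  c[12] = d·G[:,12] = (01100101000001110000111110)·(00000000100000000000000000) mod 2 = 0+0+0+0+0+0+0+0+0+0+0+0+0+0+0+0+0+0+0+0+0+0+0+0+0+0 mod 2 = 0
  c[13] = d·G[:,13] = (01100101000001110000111110)·(00000000010000000000000000) mod 2 = 0+0+0+0+0+0+0+0+0+0+0+0+0+0+0+0+0+0+0+0+0+0+0+0+0+0 mod 2 = 0
  c[14] = d·G[:,14] = (01100101000001110000111110)·(00000000001000000000000000) mod 2 = 0+0+0+0+0+0+0+0+0+0+0+0+0+0+0+0+0+0+0+0+0+0+0+0+0+0 mod 2 = 0
  c[15] = d·G[:,15] = (01100101000001110000111110)·(00000000000111111111111111) mod 2 = 0+0+0+0+0+0+0+0+0+0+0+0+0+1+1+1+0+0+0+0+1+1+1+1+1+0 mod 2 = 0
  c[16] = d·G[:,16] = (01100101000001110000111110)·(00000000000100000000000000) mod 2 = 0+0+0+0+0+0+0+0+0+0+0+0+0+0+0+0+0+0+0+0+0+0+0+0+0+0 mod 2 = 0
  c[17] = d·G[:,17] = (01100101000001110000111110)·(00000000000010000000000000) mod 2 = 0+0+0+0+0+0+0+0+0+0+0+0+0+0+0+0+0+0+0+0+0+0+0+0+0+0 mod 2 = 0
  c[18] = d·G[:,18] = (01100101000001110000111110)·(00000000000001000000000000) mod 2 = 0+0+0+0+0+0+0+0+0+0+0+0+0+1+0+0+0+0+0+0+0+0+0+0+0+0 mod 2 = 1
  c[19] = d·G[:,19] = (01100101000001110000111110)·(00000000000000100000000000) mod 2 = 0+0+0+0+0+0+0+0+0+0+0+0+0+0+1+0+0+0+0+0+0+0+0+0+0+0 mod 2 = 1
  c[20] = d·G[:,20] = (01100101000001110000111110)·(00000000000000010000000000) mod 2 = 0+0+0+0+0+0+0+0+0+0+0+0+0+0+0+1+0+0+0+0+0+0+0+0+0+0 mod 2 = 1
  c[21] = d·G[:,21] = (01100101000001110000111110)·(00000000000000001000000000) mod 2 = 0+0+0+0+0+0+0+0+0+0+0+0+0+0+0+0+0+0+0+0+0+0+0+0+0+0 mod 2 = 0
  c[22] = d·G[:,22] = (01100101000001110000111110)·(00000000000000000100000000) mod 2 = 0+0+0+0+0+0+0+0+0+0+0+0+0+0+0+0+0+0+0+0+0+0+0+0+0+0 mod 2 = 0
  c[23] = d·G[:,23] = (01100101000001110000111110)·(00000000000000000010000000) mod 2 = 0+0+0+0+0+0+0+0+0+0+0+0+0+0+0+0+0+0+0+0+0+0+0+0+0+0 mod 2 = 0
  c[24] = d·G[:,24] = (01100101000001110000111110)·(00000000000000000001000000) mod 2 = 0+0+0+0+0+0+0+0+0+0+0+0+0+0+0+0+0+0+0+0+0+0+0+0+0+0 mod 2 = 0
  c[25] = d·G[:,25] = (01100101000001110000111110)·(00000000000000000000100000) mod 2 = 0+0+0+0+0+0+0+0+0+0+0+0+0+0+0+0+0+0+0+0+1+0+0+0+0+0 mod 2 = 1
  c[26] = d·G[:,26] = (01100101000001110000111110)·(00000000000000000000010000) mod 2 = 0+0+0+0+0+0+0+0+0+0+0+0+0+0+0+0+0+0+0+0+0+1+0+0+0+0 mod 2 = 1
  c[27] = d·G[:,27] = (01100101000001110000111110)·(00000000000000000000001000) mod 2 = 0+0+0+0+0+0+0+0+0+0+0+0+0+0+0+0+0+0+0+0+0+0+1+0+0+0 mod 2 = 1
  c[28] = d·G[:,28] = (01100101000001110000111110)·(00000000000000000000000100) mod 2 = 0+0+0+0+0+0+0+0+0+0+0+0+0+0+0+0+0+0+0+0+0+0+0+1+0+0 mod 2 = 1
  c[29] = d·G[:,29] = (01100101000001110000111110)·(00000000000000000000000010) mod 2 = 0+0+0+0+0+0+0+0+0+0+0+0+0+0+0+0+0+0+0+0+0+0+0+0+1+0 mod 2 = 1
  c[30] = d·G[:,30] = (01100101000001110000111110)·(00000000000000000000000001) mod 2 = 0+0+0+0+0+0+0+0+0+0+0+0+0+0+0+0+0+0+0+0+0+0+0+0+0+0 mod 2 = 0
Codeword = 1000110101010000001110000111110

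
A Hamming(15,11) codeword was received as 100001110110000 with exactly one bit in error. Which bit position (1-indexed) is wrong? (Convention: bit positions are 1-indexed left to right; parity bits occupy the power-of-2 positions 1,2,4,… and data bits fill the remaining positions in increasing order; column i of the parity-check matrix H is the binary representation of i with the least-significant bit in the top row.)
Syndrome s = H · r^T (mod 2), r = 100001110110000:
  s[0] = (101010101010101)·(100001110110000) mod 2 = 1+0+0+0+0+0+1+0+0+0+1+0+0+0+0 mod 2 = 1
  s[1] = (011001100110011)·(100001110110000) mod 2 = 0+0+0+0+0+1+1+0+0+1+1+0+0+0+0 mod 2 = 0
  s[2] = (000111100001111)·(100001110110000) mod 2 = 0+0+0+0+0+1+1+0+0+0+0+0+0+0+0 mod 2 = 0
  s[3] = (000000011111111)·(100001110110000) mod 2 = 0+0+0+0+0+0+0+1+0+1+1+0+0+0+0 mod 2 = 1
Syndrome = 1001
Column i of H is the binary representation of i, so the syndrome is the binary index of the flipped bit.
Read s = 1001 with s[0] as LSB: 1·2^0 + 0·2^1 + 0·2^2 + 1·2^3 = 9.
Error is at bit position 9.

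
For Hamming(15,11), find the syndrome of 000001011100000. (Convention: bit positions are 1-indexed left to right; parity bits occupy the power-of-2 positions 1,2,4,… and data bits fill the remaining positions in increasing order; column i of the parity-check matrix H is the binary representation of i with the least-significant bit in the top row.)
Syndrome s = H · r^T (mod 2), r = 000001011100000:
  s[0] = (101010101010101)·(000001011100000) mod 2 = 0+0+0+0+0+0+0+0+1+0+0+0+0+0+0 mod 2 = 1
  s[1] = (011001100110011)·(000001011100000) mod 2 = 0+0+0+0+0+1+0+0+0+1+0+0+0+0+0 mod 2 = 0
  s[2] = (000111100001111)·(000001011100000) mod 2 = 0+0+0+0+0+1+0+0+0+0+0+0+0+0+0 mod 2 = 1
  s[3] = (000000011111111)·(000001011100000) mod 2 = 0+0+0+0+0+0+0+1+1+1+0+0+0+0+0 mod 2 = 1
Syndrome = 1011
Non-zero syndrome: error at position 13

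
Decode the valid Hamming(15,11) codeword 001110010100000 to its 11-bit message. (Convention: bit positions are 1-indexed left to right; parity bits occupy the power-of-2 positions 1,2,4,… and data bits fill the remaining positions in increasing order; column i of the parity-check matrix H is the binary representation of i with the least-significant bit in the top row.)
Parity bits occupy power-of-2 positions; data bits are at positions {3,5,6,7,9,10,11,12,13,14,15} (1-indexed).
Extract: c[3]=1 c[5]=1 c[6]=0 c[7]=0 c[9]=0 c[10]=1 c[11]=0 c[12]=0 c[13]=0 c[14]=0 c[15]=0
Data = 11000100000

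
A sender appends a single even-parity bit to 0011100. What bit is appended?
Sum of data bits: 0+0+1+1+1+0+0 = 3.
3 mod 2 = 1, so parity bit = 1.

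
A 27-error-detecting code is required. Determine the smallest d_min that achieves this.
Detecting e errors requires d_min ≥ e + 1 = 27 + 1 = 28.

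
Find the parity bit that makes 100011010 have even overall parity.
Sum of data bits: 1+0+0+0+1+1+0+1+0 = 4.
4 mod 2 = 0, so parity bit = 0.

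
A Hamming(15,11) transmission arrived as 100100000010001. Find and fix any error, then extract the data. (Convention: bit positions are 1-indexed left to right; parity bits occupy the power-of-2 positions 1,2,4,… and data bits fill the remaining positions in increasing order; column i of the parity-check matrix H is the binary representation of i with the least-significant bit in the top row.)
Syndrome s = H · r^T (mod 2), r = 100100000010001:
  s[0] = (101010101010101)·(100100000010001) mod 2 = 1+0+0+0+0+0+0+0+0+0+1+0+0+0+1 mod 2 = 1
  s[1] = (011001100110011)·(100100000010001) mod 2 = 0+0+0+0+0+0+0+0+0+0+1+0+0+0+1 mod 2 = 0
  s[2] = (000111100001111)·(100100000010001) mod 2 = 0+0+0+1+0+0+0+0+0+0+0+0+0+0+1 mod 2 = 0
  s[3] = (000000011111111)·(100100000010001) mod 2 = 0+0+0+0+0+0+0+0+0+0+1+0+0+0+1 mod 2 = 0
Syndrome = 1000
Column 1 of H equals this syndrome → error at bit 1 (1-indexed).
Flip bit 1: 100100000010001 → 000100000010001
Extract data bits at positions {3,5,6,7,9,10,11,12,13,14,15}: 00000010001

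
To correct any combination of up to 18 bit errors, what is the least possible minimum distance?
Correcting t errors requires d_min ≥ 2t + 1 = 2·18 + 1 = 37.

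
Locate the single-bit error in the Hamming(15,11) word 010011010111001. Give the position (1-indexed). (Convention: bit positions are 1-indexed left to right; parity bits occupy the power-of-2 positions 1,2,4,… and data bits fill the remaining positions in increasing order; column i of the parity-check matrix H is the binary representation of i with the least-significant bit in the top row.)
Syndrome s = H · r^T (mod 2), r = 010011010111001:
  s[0] = (101010101010101)·(010011010111001) mod 2 = 0+0+0+0+1+0+0+0+0+0+1+0+0+0+1 mod 2 = 1
  s[1] = (011001100110011)·(010011010111001) mod 2 = 0+1+0+0+0+1+0+0+0+1+1+0+0+0+1 mod 2 = 1
  s[2] = (000111100001111)·(010011010111001) mod 2 = 0+0+0+0+1+1+0+0+0+0+0+1+0+0+1 mod 2 = 0
  s[3] = (000000011111111)·(010011010111001) mod 2 = 0+0+0+0+0+0+0+1+0+1+1+1+0+0+1 mod 2 = 1
Syndrome = 1101
Column i of H is the binary representation of i, so the syndrome is the binary index of the flipped bit.
Read s = 1101 with s[0] as LSB: 1·2^0 + 1·2^1 + 0·2^2 + 1·2^3 = 11.
Error is at bit position 11.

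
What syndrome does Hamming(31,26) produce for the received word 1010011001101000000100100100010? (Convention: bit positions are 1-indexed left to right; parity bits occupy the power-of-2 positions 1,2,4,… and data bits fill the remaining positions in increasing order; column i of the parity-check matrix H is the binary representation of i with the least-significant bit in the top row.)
Syndrome s = H · r^T (mod 2), r = 1010011001101000000100100100010:
  s[0] = (1010101010101010101010101010101)·(1010011001101000000100100100010) mod 2 = 1+0+1+0+0+0+1+0+0+0+1+0+1+0+0+0+0+0+0+0+0+0+1+0+0+0+0+0+0+0+0 mod 2 = 0
  s[1] = (0110011001100110011001100110011)·(1010011001101000000100100100010) mod 2 = 0+0+1+0+0+1+1+0+0+1+1+0+0+0+0+0+0+0+0+0+0+0+1+0+0+1+0+0+0+1+0 mod 2 = 0
  s[2] = (0001111000011110000111100001111)·(1010011001101000000100100100010) mod 2 = 0+0+0+0+0+1+1+0+0+0+0+0+1+0+0+0+0+0+0+1+0+0+1+0+0+0+0+0+0+1+0 mod 2 = 0
  s[3] = (0000000111111110000000011111111)·(1010011001101000000100100100010) mod 2 = 0+0+0+0+0+0+0+0+0+1+1+0+1+0+0+0+0+0+0+0+0+0+0+0+0+1+0+0+0+1+0 mod 2 = 1
  s[4] = (0000000000000001111111111111111)·(1010011001101000000100100100010) mod 2 = 0+0+0+0+0+0+0+0+0+0+0+0+0+0+0+0+0+0+0+1+0+0+1+0+0+1+0+0+0+1+0 mod 2 = 0
Syndrome = 00010
Non-zero syndrome: error at position 8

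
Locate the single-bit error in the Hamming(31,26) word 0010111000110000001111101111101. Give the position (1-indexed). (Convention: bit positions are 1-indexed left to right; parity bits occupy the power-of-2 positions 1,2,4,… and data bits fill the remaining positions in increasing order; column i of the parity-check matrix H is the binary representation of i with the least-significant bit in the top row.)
Syndrome s = H · r^T (mod 2), r = 0010111000110000001111101111101:
  s[0] = (1010101010101010101010101010101)·(0010111000110000001111101111101) mod 2 = 0+0+1+0+1+0+1+0+0+0+1+0+0+0+0+0+0+0+1+0+1+0+1+0+1+0+1+0+1+0+1 mod 2 = 1
  s[1] = (0110011001100110011001100110011)·(0010111000110000001111101111101) mod 2 = 0+0+1+0+0+1+1+0+0+0+1+0+0+0+0+0+0+0+1+0+0+1+1+0+0+1+1+0+0+0+1 mod 2 = 0
  s[2] = (0001111000011110000111100001111)·(0010111000110000001111101111101) mod 2 = 0+0+0+0+1+1+1+0+0+0+0+1+0+0+0+0+0+0+0+1+1+1+1+0+0+0+0+1+1+0+1 mod 2 = 1
  s[3] = (0000000111111110000000011111111)·(0010111000110000001111101111101) mod 2 = 0+0+0+0+0+0+0+0+0+0+1+1+0+0+0+0+0+0+0+0+0+0+0+0+1+1+1+1+1+0+1 mod 2 = 0
  s[4] = (0000000000000001111111111111111)·(0010111000110000001111101111101) mod 2 = 0+0+0+0+0+0+0+0+0+0+0+0+0+0+0+0+0+0+1+1+1+1+1+0+1+1+1+1+1+0+1 mod 2 = 1
Syndrome = 10101
Column i of H is the binary representation of i, so the syndrome is the binary index of the flipped bit.
Read s = 10101 with s[0] as LSB: 1·2^0 + 0·2^1 + 1·2^2 + 0·2^3 + 1·2^4 = 21.
Error is at bit position 21.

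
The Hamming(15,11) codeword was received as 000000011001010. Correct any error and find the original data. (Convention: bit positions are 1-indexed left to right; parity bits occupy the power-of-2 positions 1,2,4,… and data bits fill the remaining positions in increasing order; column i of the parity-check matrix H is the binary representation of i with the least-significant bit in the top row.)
Syndrome s = H · r^T (mod 2), r = 000000011001010:
  s[0] = (101010101010101)·(000000011001010) mod 2 = 0+0+0+0+0+0+0+0+1+0+0+0+0+0+0 mod 2 = 1
  s[1] = (011001100110011)·(000000011001010) mod 2 = 0+0+0+0+0+0+0+0+0+0+0+0+0+1+0 mod 2 = 1
  s[2] = (000111100001111)·(000000011001010) mod 2 = 0+0+0+0+0+0+0+0+0+0+0+1+0+1+0 mod 2 = 0
  s[3] = (000000011111111)·(000000011001010) mod 2 = 0+0+0+0+0+0+0+1+1+0+0+1+0+1+0 mod 2 = 0
Syndrome = 1100
Column 3 of H equals this syndrome → error at bit 3 (1-indexed).
Flip bit 3: 000000011001010 → 001000011001010
Extract data bits at positions {3,5,6,7,9,10,11,12,13,14,15}: 10001001010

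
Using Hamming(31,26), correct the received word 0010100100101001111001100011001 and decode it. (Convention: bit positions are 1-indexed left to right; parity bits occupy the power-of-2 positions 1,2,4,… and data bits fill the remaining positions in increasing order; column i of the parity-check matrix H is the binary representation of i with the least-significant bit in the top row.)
Syndrome s = H · r^T (mod 2), r = 0010100100101001111001100011001:
  s[0] = (1010101010101010101010101010101)·(0010100100101001111001100011001) mod 2 = 0+0+1+0+1+0+0+0+0+0+1+0+1+0+0+0+1+0+1+0+0+0+1+0+0+0+1+0+0+0+1 mod 2 = 1
  s[1] = (0110011001100110011001100110011)·(0010100100101001111001100011001) mod 2 = 0+0+1+0+0+0+0+0+0+0+1+0+0+0+0+0+0+1+1+0+0+1+1+0+0+0+1+0+0+0+1 mod 2 = 0
  s[2] = (0001111000011110000111100001111)·(0010100100101001111001100011001) mod 2 = 0+0+0+0+1+0+0+0+0+0+0+0+1+0+0+0+0+0+0+0+0+1+1+0+0+0+0+1+0+0+1 mod 2 = 0
  s[3] = (0000000111111110000000011111111)·(0010100100101001111001100011001) mod 2 = 0+0+0+0+0+0+0+1+0+0+1+0+1+0+0+0+0+0+0+0+0+0+0+0+0+0+1+1+0+0+1 mod 2 = 0
  s[4] = (0000000000000001111111111111111)·(0010100100101001111001100011001) mod 2 = 0+0+0+0+0+0+0+0+0+0+0+0+0+0+0+1+1+1+1+0+0+1+1+0+0+0+1+1+0+0+1 mod 2 = 1
Syndrome = 10001
Column 17 of H equals this syndrome → error at bit 17 (1-indexed).
Flip bit 17: 0010100100101001111001100011001 → 0010100100101001011001100011001
Extract data bits at positions {3,5,6,7,9,10,11,12,13,14,15,17,18,19,20,21,22,23,24,25,26,27,28,29,30,31}: 11000010100011001100011001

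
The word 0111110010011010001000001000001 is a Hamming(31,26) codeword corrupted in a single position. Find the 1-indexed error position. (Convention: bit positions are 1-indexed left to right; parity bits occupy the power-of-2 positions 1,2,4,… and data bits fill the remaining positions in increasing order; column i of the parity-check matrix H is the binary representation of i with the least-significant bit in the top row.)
Syndrome s = H · r^T (mod 2), r = 0111110010011010001000001000001:
  s[0] = (1010101010101010101010101010101)·(0111110010011010001000001000001) mod 2 = 0+0+1+0+1+0+0+0+1+0+0+0+1+0+1+0+0+0+1+0+0+0+0+0+1+0+0+0+0+0+1 mod 2 = 0
  s[1] = (0110011001100110011001100110011)·(0111110010011010001000001000001) mod 2 = 0+1+1+0+0+1+0+0+0+0+0+0+0+0+1+0+0+0+1+0+0+0+0+0+0+0+0+0+0+0+1 mod 2 = 0
  s[2] = (0001111000011110000111100001111)·(0111110010011010001000001000001) mod 2 = 0+0+0+1+1+1+0+0+0+0+0+1+1+0+1+0+0+0+0+0+0+0+0+0+0+0+0+0+0+0+1 mod 2 = 1
  s[3] = (0000000111111110000000011111111)·(0111110010011010001000001000001) mod 2 = 0+0+0+0+0+0+0+0+1+0+0+1+1+0+1+0+0+0+0+0+0+0+0+0+1+0+0+0+0+0+1 mod 2 = 0
  s[4] = (0000000000000001111111111111111)·(0111110010011010001000001000001) mod 2 = 0+0+0+0+0+0+0+0+0+0+0+0+0+0+0+0+0+0+1+0+0+0+0+0+1+0+0+0+0+0+1 mod 2 = 1
Syndrome = 00101
Column i of H is the binary representation of i, so the syndrome is the binary index of the flipped bit.
Read s = 00101 with s[0] as LSB: 0·2^0 + 0·2^1 + 1·2^2 + 0·2^3 + 1·2^4 = 20.
Error is at bit position 20.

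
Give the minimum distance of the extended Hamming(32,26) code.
d_min = 4 (adding an overall parity bit to Hamming(31,26) raises d_min from 3 to 4).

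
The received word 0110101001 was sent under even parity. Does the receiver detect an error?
Sum of received bits: 0+1+1+0+1+0+1+0+0+1 = 5; 5 mod 2 = 1. Result is 1 ≠ 0 → error detected.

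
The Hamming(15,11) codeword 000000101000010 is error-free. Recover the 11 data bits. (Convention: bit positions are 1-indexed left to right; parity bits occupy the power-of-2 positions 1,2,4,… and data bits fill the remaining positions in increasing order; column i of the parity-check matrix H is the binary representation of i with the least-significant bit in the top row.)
Parity bits occupy power-of-2 positions; data bits are at positions {3,5,6,7,9,10,11,12,13,14,15} (1-indexed).
Extract: c[3]=0 c[5]=0 c[6]=0 c[7]=1 c[9]=1 c[10]=0 c[11]=0 c[12]=0 c[13]=0 c[14]=1 c[15]=0
Data = 00011000010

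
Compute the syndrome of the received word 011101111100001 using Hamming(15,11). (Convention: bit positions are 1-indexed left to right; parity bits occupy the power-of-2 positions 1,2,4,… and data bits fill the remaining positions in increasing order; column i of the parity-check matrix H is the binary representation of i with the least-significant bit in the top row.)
Syndrome s = H · r^T (mod 2), r = 011101111100001:
  s[0] = (101010101010101)·(011101111100001) mod 2 = 0+0+1+0+0+0+1+0+1+0+0+0+0+0+1 mod 2 = 0
  s[1] = (011001100110011)·(011101111100001) mod 2 = 0+1+1+0+0+1+1+0+0+1+0+0+0+0+1 mod 2 = 0
  s[2] = (000111100001111)·(011101111100001) mod 2 = 0+0+0+1+0+1+1+0+0+0+0+0+0+0+1 mod 2 = 0
  s[3] = (000000011111111)·(011101111100001) mod 2 = 0+0+0+0+0+0+0+1+1+1+0+0+0+0+1 mod 2 = 0
Syndrome = 0000
s = 0: no error detected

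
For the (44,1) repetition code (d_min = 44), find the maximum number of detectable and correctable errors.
Detection only: up to d_min − 1 = 43 errors.
Correction: up to ⌊(d_min − 1)/2⌋ = ⌊43/2⌋ = 21 errors.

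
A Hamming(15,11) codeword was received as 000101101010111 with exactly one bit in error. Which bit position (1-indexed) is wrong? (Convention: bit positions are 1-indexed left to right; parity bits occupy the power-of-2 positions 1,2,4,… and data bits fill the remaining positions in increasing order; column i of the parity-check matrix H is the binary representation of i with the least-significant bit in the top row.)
Syndrome s = H · r^T (mod 2), r = 000101101010111:
  s[0] = (101010101010101)·(000101101010111) mod 2 = 0+0+0+0+0+0+1+0+1+0+1+0+1+0+1 mod 2 = 1
  s[1] = (011001100110011)·(000101101010111) mod 2 = 0+0+0+0+0+1+1+0+0+0+1+0+0+1+1 mod 2 = 1
  s[2] = (000111100001111)·(000101101010111) mod 2 = 0+0+0+1+0+1+1+0+0+0+0+0+1+1+1 mod 2 = 0
  s[3] = (000000011111111)·(000101101010111) mod 2 = 0+0+0+0+0+0+0+0+1+0+1+0+1+1+1 mod 2 = 1
Syndrome = 1101
Column i of H is the binary representation of i, so the syndrome is the binary index of the flipped bit.
Read s = 1101 with s[0] as LSB: 1·2^0 + 1·2^1 + 0·2^2 + 1·2^3 = 11.
Error is at bit position 11.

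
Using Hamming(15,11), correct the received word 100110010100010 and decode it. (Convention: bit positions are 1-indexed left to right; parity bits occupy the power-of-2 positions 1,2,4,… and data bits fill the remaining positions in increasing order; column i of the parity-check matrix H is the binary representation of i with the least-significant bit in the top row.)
Syndrome s = H · r^T (mod 2), r = 100110010100010:
  s[0] = (101010101010101)·(100110010100010) mod 2 = 1+0+0+0+1+0+0+0+0+0+0+0+0+0+0 mod 2 = 0
  s[1] = (011001100110011)·(100110010100010) mod 2 = 0+0+0+0+0+0+0+0+0+1+0+0+0+1+0 mod 2 = 0
  s[2] = (000111100001111)·(100110010100010) mod 2 = 0+0+0+1+1+0+0+0+0+0+0+0+0+1+0 mod 2 = 1
  s[3] = (000000011111111)·(100110010100010) mod 2 = 0+0+0+0+0+0+0+1+0+1+0+0+0+1+0 mod 2 = 1
Syndrome = 0011
Column 12 of H equals this syndrome → error at bit 12 (1-indexed).
Flip bit 12: 100110010100010 → 100110010101010
Extract data bits at positions {3,5,6,7,9,10,11,12,13,14,15}: 01000101010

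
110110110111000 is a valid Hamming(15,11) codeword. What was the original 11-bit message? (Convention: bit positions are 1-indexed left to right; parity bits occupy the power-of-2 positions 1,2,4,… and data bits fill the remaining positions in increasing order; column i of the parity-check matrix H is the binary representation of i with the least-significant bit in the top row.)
Parity bits occupy power-of-2 positions; data bits are at positions {3,5,6,7,9,10,11,12,13,14,15} (1-indexed).
Extract: c[3]=0 c[5]=1 c[6]=0 c[7]=1 c[9]=0 c[10]=1 c[11]=1 c[12]=1 c[13]=0 c[14]=0 c[15]=0
Data = 01010111000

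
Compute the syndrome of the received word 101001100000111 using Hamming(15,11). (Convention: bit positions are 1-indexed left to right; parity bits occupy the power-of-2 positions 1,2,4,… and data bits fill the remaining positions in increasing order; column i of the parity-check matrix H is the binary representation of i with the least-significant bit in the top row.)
Syndrome s = H · r^T (mod 2), r = 101001100000111:
  s[0] = (101010101010101)·(101001100000111) mod 2 = 1+0+1+0+0+0+1+0+0+0+0+0+1+0+1 mod 2 = 1
  s[1] = (011001100110011)·(101001100000111) mod 2 = 0+0+1+0+0+1+1+0+0+0+0+0+0+1+1 mod 2 = 1
  s[2] = (000111100001111)·(101001100000111) mod 2 = 0+0+0+0+0+1+1+0+0+0+0+0+1+1+1 mod 2 = 1
  s[3] = (000000011111111)·(101001100000111) mod 2 = 0+0+0+0+0+0+0+0+0+0+0+0+1+1+1 mod 2 = 1
Syndrome = 1111
Non-zero syndrome: error at position 15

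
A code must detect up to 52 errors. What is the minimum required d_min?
Detecting e errors requires d_min ≥ e + 1 = 52 + 1 = 53.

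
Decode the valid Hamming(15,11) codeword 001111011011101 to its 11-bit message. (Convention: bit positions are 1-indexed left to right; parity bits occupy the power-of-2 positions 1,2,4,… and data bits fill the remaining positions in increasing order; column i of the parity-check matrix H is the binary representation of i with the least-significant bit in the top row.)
Parity bits occupy power-of-2 positions; data bits are at positions {3,5,6,7,9,10,11,12,13,14,15} (1-indexed).
Extract: c[3]=1 c[5]=1 c[6]=1 c[7]=0 c[9]=1 c[10]=0 c[11]=1 c[12]=1 c[13]=1 c[14]=0 c[15]=1
Data = 11101011101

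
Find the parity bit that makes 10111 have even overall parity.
Sum of data bits: 1+0+1+1+1 = 4.
4 mod 2 = 0, so parity bit = 0.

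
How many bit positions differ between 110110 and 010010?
XOR = 100100, count of 1s = 2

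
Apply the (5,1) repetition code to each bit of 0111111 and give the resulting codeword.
Repeat each bit 5× and concatenate:
0→00000  1→11111  1→11111  1→11111  1→11111  1→11111  1→11111
Codeword = 00000111111111111111111111111111111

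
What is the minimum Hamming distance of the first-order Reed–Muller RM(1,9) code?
d_min = 256 (RM(1,9) has length 512 and minimum distance 2^(m−1) = 256).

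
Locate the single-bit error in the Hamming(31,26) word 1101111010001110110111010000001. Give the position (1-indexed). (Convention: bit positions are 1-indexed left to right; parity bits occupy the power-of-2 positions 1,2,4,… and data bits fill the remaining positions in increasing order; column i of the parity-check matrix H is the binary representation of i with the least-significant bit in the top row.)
Syndrome s = H · r^T (mod 2), r = 1101111010001110110111010000001:
  s[0] = (1010101010101010101010101010101)·(1101111010001110110111010000001) mod 2 = 1+0+0+0+1+0+1+0+1+0+0+0+1+0+1+0+1+0+0+0+1+0+0+0+0+0+0+0+0+0+1 mod 2 = 1
  s[1] = (0110011001100110011001100110011)·(1101111010001110110111010000001) mod 2 = 0+1+0+0+0+1+1+0+0+0+0+0+0+1+1+0+0+1+0+0+0+1+0+0+0+0+0+0+0+0+1 mod 2 = 0
  s[2] = (0001111000011110000111100001111)·(1101111010001110110111010000001) mod 2 = 0+0+0+1+1+1+1+0+0+0+0+0+1+1+1+0+0+0+0+1+1+1+0+0+0+0+0+0+0+0+1 mod 2 = 1
  s[3] = (0000000111111110000000011111111)·(1101111010001110110111010000001) mod 2 = 0+0+0+0+0+0+0+0+1+0+0+0+1+1+1+0+0+0+0+0+0+0+0+1+0+0+0+0+0+0+1 mod 2 = 0
  s[4] = (0000000000000001111111111111111)·(1101111010001110110111010000001) mod 2 = 0+0+0+0+0+0+0+0+0+0+0+0+0+0+0+0+1+1+0+1+1+1+0+1+0+0+0+0+0+0+1 mod 2 = 1
Syndrome = 10101
Column i of H is the binary representation of i, so the syndrome is the binary index of the flipped bit.
Read s = 10101 with s[0] as LSB: 1·2^0 + 0·2^1 + 1·2^2 + 0·2^3 + 1·2^4 = 21.
Error is at bit position 21.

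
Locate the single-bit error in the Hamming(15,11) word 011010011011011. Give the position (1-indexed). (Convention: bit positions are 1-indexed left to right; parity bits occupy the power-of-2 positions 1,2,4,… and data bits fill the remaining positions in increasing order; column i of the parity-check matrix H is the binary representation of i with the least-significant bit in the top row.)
Syndrome s = H · r^T (mod 2), r = 011010011011011:
  s[0] = (101010101010101)·(011010011011011) mod 2 = 0+0+1+0+1+0+0+0+1+0+1+0+0+0+1 mod 2 = 1
  s[1] = (011001100110011)·(011010011011011) mod 2 = 0+1+1+0+0+0+0+0+0+0+1+0+0+1+1 mod 2 = 1
  s[2] = (000111100001111)·(011010011011011) mod 2 = 0+0+0+0+1+0+0+0+0+0+0+1+0+1+1 mod 2 = 0
  s[3] = (000000011111111)·(011010011011011) mod 2 = 0+0+0+0+0+0+0+1+1+0+1+1+0+1+1 mod 2 = 0
Syndrome = 1100
Column i of H is the binary representation of i, so the syndrome is the binary index of the flipped bit.
Read s = 1100 with s[0] as LSB: 1·2^0 + 1·2^1 + 0·2^2 + 0·2^3 = 3.
Error is at bit position 3.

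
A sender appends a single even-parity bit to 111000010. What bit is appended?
Sum of data bits: 1+1+1+0+0+0+0+1+0 = 4.
4 mod 2 = 0, so parity bit = 0.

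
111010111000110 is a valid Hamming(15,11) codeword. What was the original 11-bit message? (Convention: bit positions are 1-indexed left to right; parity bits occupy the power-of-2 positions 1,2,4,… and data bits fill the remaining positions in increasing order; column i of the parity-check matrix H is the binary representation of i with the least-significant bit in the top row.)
Parity bits occupy power-of-2 positions; data bits are at positions {3,5,6,7,9,10,11,12,13,14,15} (1-indexed).
Extract: c[3]=1 c[5]=1 c[6]=0 c[7]=1 c[9]=1 c[10]=0 c[11]=0 c[12]=0 c[13]=1 c[14]=1 c[15]=0
Data = 11011000110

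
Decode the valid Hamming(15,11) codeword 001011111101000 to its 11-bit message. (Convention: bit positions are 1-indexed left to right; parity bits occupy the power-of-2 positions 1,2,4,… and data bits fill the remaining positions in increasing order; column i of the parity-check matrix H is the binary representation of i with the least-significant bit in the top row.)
Parity bits occupy power-of-2 positions; data bits are at positions {3,5,6,7,9,10,11,12,13,14,15} (1-indexed).
Extract: c[3]=1 c[5]=1 c[6]=1 c[7]=1 c[9]=1 c[10]=1 c[11]=0 c[12]=1 c[13]=0 c[14]=0 c[15]=0
Data = 11111101000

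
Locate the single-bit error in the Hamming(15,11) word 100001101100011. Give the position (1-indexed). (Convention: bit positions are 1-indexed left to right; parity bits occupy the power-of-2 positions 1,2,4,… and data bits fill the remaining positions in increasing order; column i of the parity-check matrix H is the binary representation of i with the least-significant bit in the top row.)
Syndrome s = H · r^T (mod 2), r = 100001101100011:
  s[0] = (101010101010101)·(100001101100011) mod 2 = 1+0+0+0+0+0+1+0+1+0+0+0+0+0+1 mod 2 = 0
  s[1] = (011001100110011)·(100001101100011) mod 2 = 0+0+0+0+0+1+1+0+0+1+0+0+0+1+1 mod 2 = 1
  s[2] = (000111100001111)·(100001101100011) mod 2 = 0+0+0+0+0+1+1+0+0+0+0+0+0+1+1 mod 2 = 0
  s[3] = (000000011111111)·(100001101100011) mod 2 = 0+0+0+0+0+0+0+0+1+1+0+0+0+1+1 mod 2 = 0
Syndrome = 0100
Column i of H is the binary representation of i, so the syndrome is the binary index of the flipped bit.
Read s = 0100 with s[0] as LSB: 0·2^0 + 1·2^1 + 0·2^2 + 0·2^3 = 2.
Error is at bit position 2.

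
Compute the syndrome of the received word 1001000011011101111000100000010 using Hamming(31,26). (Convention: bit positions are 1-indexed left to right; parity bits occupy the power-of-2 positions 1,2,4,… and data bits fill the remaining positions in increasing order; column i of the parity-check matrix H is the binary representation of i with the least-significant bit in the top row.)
Syndrome s = H · r^T (mod 2), r = 1001000011011101111000100000010:
  s[0] = (1010101010101010101010101010101)·(1001000011011101111000100000010) mod 2 = 1+0+0+0+0+0+0+0+1+0+0+0+1+0+0+0+1+0+1+0+0+0+1+0+0+0+0+0+0+0+0 mod 2 = 0
  s[1] = (0110011001100110011001100110011)·(1001000011011101111000100000010) mod 2 = 0+0+0+0+0+0+0+0+0+1+0+0+0+1+0+0+0+1+1+0+0+0+1+0+0+0+0+0+0+1+0 mod 2 = 0
  s[2] = (0001111000011110000111100001111)·(1001000011011101111000100000010) mod 2 = 0+0+0+1+0+0+0+0+0+0+0+1+1+1+0+0+0+0+0+0+0+0+1+0+0+0+0+0+0+1+0 mod 2 = 0
  s[3] = (0000000111111110000000011111111)·(1001000011011101111000100000010) mod 2 = 0+0+0+0+0+0+0+0+1+1+0+1+1+1+0+0+0+0+0+0+0+0+0+0+0+0+0+0+0+1+0 mod 2 = 0
  s[4] = (0000000000000001111111111111111)·(1001000011011101111000100000010) mod 2 = 0+0+0+0+0+0+0+0+0+0+0+0+0+0+0+1+1+1+1+0+0+0+1+0+0+0+0+0+0+1+0 mod 2 = 0
Syndrome = 00000
s = 0: no error detected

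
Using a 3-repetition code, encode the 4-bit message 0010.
Repeat each bit 3× and concatenate:
0→000  0→000  1→111  0→000
Codeword = 000000111000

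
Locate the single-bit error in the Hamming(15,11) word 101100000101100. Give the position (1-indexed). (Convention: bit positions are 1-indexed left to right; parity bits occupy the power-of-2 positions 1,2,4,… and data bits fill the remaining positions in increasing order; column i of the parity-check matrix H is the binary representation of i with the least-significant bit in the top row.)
Syndrome s = H · r^T (mod 2), r = 101100000101100:
  s[0] = (101010101010101)·(101100000101100) mod 2 = 1+0+1+0+0+0+0+0+0+0+0+0+1+0+0 mod 2 = 1
  s[1] = (011001100110011)·(101100000101100) mod 2 = 0+0+1+0+0+0+0+0+0+1+0+0+0+0+0 mod 2 = 0
  s[2] = (000111100001111)·(101100000101100) mod 2 = 0+0+0+1+0+0+0+0+0+0+0+1+1+0+0 mod 2 = 1
  s[3] = (000000011111111)·(101100000101100) mod 2 = 0+0+0+0+0+0+0+0+0+1+0+1+1+0+0 mod 2 = 1
Syndrome = 1011
Column i of H is the binary representation of i, so the syndrome is the binary index of the flipped bit.
Read s = 1011 with s[0] as LSB: 1·2^0 + 0·2^1 + 1·2^2 + 1·2^3 = 13.
Error is at bit position 13.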